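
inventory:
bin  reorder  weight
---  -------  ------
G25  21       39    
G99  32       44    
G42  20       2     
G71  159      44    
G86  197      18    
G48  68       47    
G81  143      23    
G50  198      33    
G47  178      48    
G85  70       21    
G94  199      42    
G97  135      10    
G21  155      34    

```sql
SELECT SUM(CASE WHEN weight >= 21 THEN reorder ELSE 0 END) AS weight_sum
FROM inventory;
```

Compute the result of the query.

bin=G25: ✓ → 21
bin=G99: ✓ → 32
bin=G42: ✗
bin=G71: ✓ → 159
bin=G86: ✗
bin=G48: ✓ → 68
bin=G81: ✓ → 143
bin=G50: ✓ → 198
bin=G47: ✓ → 178
bin=G85: ✓ → 70
bin=G94: ✓ → 199
bin=G97: ✗
bin=G21: ✓ → 155
weight_sum = 21 + 32 + 159 + 68 + 143 + 198 + 178 + 70 + 199 + 155 = 1223

1223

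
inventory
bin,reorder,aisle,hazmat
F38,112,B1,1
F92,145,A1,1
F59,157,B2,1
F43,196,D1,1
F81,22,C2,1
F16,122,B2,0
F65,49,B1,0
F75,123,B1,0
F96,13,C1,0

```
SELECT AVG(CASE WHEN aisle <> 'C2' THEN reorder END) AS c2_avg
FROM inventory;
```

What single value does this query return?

114.625

bin=F38: ✓ → 112
bin=F92: ✓ → 145
bin=F59: ✓ → 157
bin=F43: ✓ → 196
bin=F81: ✗
bin=F16: ✓ → 122
bin=F65: ✓ → 49
bin=F75: ✓ → 123
bin=F96: ✓ → 13
c2_avg = (112 + 145 + 157 + 196 + 122 + 49 + 123 + 13) / 8 = 114.625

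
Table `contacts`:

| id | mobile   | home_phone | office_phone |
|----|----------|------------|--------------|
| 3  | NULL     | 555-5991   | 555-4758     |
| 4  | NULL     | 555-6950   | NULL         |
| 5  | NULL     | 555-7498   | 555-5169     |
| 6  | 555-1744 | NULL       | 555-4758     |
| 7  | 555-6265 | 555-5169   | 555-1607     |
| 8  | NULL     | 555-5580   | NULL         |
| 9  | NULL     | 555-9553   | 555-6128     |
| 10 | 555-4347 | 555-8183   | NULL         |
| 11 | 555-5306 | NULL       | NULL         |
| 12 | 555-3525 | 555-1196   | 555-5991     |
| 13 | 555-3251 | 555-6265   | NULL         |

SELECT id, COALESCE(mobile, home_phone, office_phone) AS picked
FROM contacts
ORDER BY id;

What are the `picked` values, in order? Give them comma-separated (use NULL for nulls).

id=3: mobile=NULL, home_phone=555-5991 → 555-5991
id=4: mobile=NULL, home_phone=555-6950 → 555-6950
id=5: mobile=NULL, home_phone=555-7498 → 555-7498
id=6: mobile=555-1744 → 555-1744
id=7: mobile=555-6265 → 555-6265
id=8: mobile=NULL, home_phone=555-5580 → 555-5580
id=9: mobile=NULL, home_phone=555-9553 → 555-9553
id=10: mobile=555-4347 → 555-4347
id=11: mobile=555-5306 → 555-5306
id=12: mobile=555-3525 → 555-3525
id=13: mobile=555-3251 → 555-3251

555-5991, 555-6950, 555-7498, 555-1744, 555-6265, 555-5580, 555-9553, 555-4347, 555-5306, 555-3525, 555-3251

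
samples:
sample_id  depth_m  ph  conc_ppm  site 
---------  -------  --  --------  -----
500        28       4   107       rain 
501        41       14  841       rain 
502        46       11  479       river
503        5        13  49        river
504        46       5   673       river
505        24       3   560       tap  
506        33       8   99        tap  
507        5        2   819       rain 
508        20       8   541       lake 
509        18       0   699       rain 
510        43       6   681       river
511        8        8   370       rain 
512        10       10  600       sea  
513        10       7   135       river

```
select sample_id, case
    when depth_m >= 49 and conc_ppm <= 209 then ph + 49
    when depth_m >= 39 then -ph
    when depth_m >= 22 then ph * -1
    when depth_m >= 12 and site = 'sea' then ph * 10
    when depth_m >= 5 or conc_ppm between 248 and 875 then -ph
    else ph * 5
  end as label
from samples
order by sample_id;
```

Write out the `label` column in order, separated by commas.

-4, -14, -11, -13, -5, -3, -8, -2, -8, 0, -6, -8, -10, -7

sample_id=500: depth_m >= 22 → -4
sample_id=501: depth_m >= 39 → -14
sample_id=502: depth_m >= 39 → -11
sample_id=503: depth_m >= 5 or conc_ppm between 248 and 875 → -13
sample_id=504: depth_m >= 39 → -5
sample_id=505: depth_m >= 22 → -3
sample_id=506: depth_m >= 22 → -8
sample_id=507: depth_m >= 5 or conc_ppm between 248 and 875 → -2
sample_id=508: depth_m >= 5 or conc_ppm between 248 and 875 → -8
sample_id=509: depth_m >= 5 or conc_ppm between 248 and 875 → 0
sample_id=510: depth_m >= 39 → -6
sample_id=511: depth_m >= 5 or conc_ppm between 248 and 875 → -8
sample_id=512: depth_m >= 5 or conc_ppm between 248 and 875 → -10
sample_id=513: depth_m >= 5 or conc_ppm between 248 and 875 → -7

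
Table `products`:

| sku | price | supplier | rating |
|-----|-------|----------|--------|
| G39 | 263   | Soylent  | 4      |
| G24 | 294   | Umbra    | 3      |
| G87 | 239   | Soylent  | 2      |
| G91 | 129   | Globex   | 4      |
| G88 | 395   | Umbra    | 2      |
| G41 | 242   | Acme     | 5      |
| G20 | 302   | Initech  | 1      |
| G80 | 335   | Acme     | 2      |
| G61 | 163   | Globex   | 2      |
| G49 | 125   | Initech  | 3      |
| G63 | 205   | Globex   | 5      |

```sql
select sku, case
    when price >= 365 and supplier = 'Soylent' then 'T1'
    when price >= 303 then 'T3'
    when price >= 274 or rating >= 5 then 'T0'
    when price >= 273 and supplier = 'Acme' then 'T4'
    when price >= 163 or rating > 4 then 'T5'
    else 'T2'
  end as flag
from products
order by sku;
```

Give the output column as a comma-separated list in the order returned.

sku=G20: price >= 274 or rating >= 5 → T0
sku=G24: price >= 274 or rating >= 5 → T0
sku=G39: price >= 163 or rating > 4 → T5
sku=G41: price >= 274 or rating >= 5 → T0
sku=G49: ELSE → T2
sku=G61: price >= 163 or rating > 4 → T5
sku=G63: price >= 274 or rating >= 5 → T0
sku=G80: price >= 303 → T3
sku=G87: price >= 163 or rating > 4 → T5
sku=G88: price >= 303 → T3
sku=G91: ELSE → T2

T0, T0, T5, T0, T2, T5, T0, T3, T5, T3, T2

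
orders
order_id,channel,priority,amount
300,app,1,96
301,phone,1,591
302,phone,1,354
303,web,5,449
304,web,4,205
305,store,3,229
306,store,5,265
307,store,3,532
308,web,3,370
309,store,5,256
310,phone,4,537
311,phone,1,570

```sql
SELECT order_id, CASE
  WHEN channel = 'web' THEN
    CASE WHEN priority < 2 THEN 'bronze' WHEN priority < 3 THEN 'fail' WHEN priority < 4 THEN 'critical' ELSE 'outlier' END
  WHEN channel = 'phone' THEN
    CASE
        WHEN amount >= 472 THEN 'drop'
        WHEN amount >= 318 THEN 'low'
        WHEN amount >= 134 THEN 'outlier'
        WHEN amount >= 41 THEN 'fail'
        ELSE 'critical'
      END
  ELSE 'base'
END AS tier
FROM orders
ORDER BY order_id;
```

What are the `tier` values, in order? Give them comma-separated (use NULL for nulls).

base, drop, low, outlier, outlier, base, base, base, critical, base, drop, drop

order_id=300: channel='app' → outer ELSE → base
order_id=301: channel='phone' → inner[amount >= 472] → drop
order_id=302: channel='phone' → inner[amount >= 318] → low
order_id=303: channel='web' → inner[ELSE] → outlier
order_id=304: channel='web' → inner[ELSE] → outlier
order_id=305: channel='store' → outer ELSE → base
order_id=306: channel='store' → outer ELSE → base
order_id=307: channel='store' → outer ELSE → base
order_id=308: channel='web' → inner[priority < 4] → critical
order_id=309: channel='store' → outer ELSE → base
order_id=310: channel='phone' → inner[amount >= 472] → drop
order_id=311: channel='phone' → inner[amount >= 472] → drop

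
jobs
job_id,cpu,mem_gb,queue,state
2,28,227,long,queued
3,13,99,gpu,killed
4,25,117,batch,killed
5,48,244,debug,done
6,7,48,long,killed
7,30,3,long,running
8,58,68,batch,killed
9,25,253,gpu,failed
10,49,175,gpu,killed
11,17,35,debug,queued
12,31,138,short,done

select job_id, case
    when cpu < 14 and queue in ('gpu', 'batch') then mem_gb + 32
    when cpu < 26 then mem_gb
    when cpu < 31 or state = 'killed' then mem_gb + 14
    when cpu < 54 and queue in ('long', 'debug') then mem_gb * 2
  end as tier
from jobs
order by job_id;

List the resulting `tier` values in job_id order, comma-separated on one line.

job_id=2: cpu < 31 or state = 'killed' → 241
job_id=3: cpu < 14 and queue in ('gpu', 'batch') → 131
job_id=4: cpu < 26 → 117
job_id=5: cpu < 54 and queue in ('long', 'debug') → 488
job_id=6: cpu < 26 → 48
job_id=7: cpu < 31 or state = 'killed' → 17
job_id=8: cpu < 31 or state = 'killed' → 82
job_id=9: cpu < 26 → 253
job_id=10: cpu < 31 or state = 'killed' → 189
job_id=11: cpu < 26 → 35
job_id=12: (no match → NULL) → NULL

241, 131, 117, 488, 48, 17, 82, 253, 189, 35, NULL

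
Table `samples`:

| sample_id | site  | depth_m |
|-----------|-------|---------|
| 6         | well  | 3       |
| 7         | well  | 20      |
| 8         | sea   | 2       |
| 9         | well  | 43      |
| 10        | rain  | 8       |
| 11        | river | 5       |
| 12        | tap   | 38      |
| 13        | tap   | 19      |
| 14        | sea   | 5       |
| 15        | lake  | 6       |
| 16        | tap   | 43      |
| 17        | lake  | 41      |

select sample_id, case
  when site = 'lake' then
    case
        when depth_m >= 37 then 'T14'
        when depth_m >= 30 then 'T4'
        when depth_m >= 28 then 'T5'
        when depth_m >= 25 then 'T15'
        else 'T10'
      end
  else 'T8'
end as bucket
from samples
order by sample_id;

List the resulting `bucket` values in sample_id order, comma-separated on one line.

T8, T8, T8, T8, T8, T8, T8, T8, T8, T10, T8, T14

sample_id=6: site='well' → outer ELSE → T8
sample_id=7: site='well' → outer ELSE → T8
sample_id=8: site='sea' → outer ELSE → T8
sample_id=9: site='well' → outer ELSE → T8
sample_id=10: site='rain' → outer ELSE → T8
sample_id=11: site='river' → outer ELSE → T8
sample_id=12: site='tap' → outer ELSE → T8
sample_id=13: site='tap' → outer ELSE → T8
sample_id=14: site='sea' → outer ELSE → T8
sample_id=15: site='lake' → inner[ELSE] → T10
sample_id=16: site='tap' → outer ELSE → T8
sample_id=17: site='lake' → inner[depth_m >= 37] → T14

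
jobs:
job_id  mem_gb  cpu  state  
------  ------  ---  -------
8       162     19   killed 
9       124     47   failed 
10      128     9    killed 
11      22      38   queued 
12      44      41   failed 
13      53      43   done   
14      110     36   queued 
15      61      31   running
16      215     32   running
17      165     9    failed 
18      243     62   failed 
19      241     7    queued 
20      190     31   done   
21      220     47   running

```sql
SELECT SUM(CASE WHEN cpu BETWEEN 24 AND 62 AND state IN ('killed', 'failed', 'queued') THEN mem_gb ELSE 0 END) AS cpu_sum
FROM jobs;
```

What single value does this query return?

job_id=8: ✗
job_id=9: ✓ → 124
job_id=10: ✗
job_id=11: ✓ → 22
job_id=12: ✓ → 44
job_id=13: ✗
job_id=14: ✓ → 110
job_id=15: ✗
job_id=16: ✗
job_id=17: ✗
job_id=18: ✓ → 243
job_id=19: ✗
job_id=20: ✗
job_id=21: ✗
cpu_sum = 124 + 22 + 44 + 110 + 243 = 543

543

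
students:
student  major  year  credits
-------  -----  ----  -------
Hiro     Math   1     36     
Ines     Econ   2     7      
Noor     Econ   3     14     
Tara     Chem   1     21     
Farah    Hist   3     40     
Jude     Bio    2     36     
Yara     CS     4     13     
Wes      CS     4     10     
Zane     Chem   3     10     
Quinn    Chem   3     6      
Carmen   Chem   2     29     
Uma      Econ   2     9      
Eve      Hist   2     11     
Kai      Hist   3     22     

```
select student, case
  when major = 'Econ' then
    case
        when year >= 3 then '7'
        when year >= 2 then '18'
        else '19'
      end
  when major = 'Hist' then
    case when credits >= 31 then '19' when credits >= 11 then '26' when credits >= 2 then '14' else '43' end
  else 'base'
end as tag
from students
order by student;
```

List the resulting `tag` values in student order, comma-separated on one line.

student=Carmen: major='Chem' → outer ELSE → base
student=Eve: major='Hist' → inner[credits >= 11] → 26
student=Farah: major='Hist' → inner[credits >= 31] → 19
student=Hiro: major='Math' → outer ELSE → base
student=Ines: major='Econ' → inner[year >= 2] → 18
student=Jude: major='Bio' → outer ELSE → base
student=Kai: major='Hist' → inner[credits >= 11] → 26
student=Noor: major='Econ' → inner[year >= 3] → 7
student=Quinn: major='Chem' → outer ELSE → base
student=Tara: major='Chem' → outer ELSE → base
student=Uma: major='Econ' → inner[year >= 2] → 18
student=Wes: major='CS' → outer ELSE → base
student=Yara: major='CS' → outer ELSE → base
student=Zane: major='Chem' → outer ELSE → base

base, 26, 19, base, 18, base, 26, 7, base, base, 18, base, base, base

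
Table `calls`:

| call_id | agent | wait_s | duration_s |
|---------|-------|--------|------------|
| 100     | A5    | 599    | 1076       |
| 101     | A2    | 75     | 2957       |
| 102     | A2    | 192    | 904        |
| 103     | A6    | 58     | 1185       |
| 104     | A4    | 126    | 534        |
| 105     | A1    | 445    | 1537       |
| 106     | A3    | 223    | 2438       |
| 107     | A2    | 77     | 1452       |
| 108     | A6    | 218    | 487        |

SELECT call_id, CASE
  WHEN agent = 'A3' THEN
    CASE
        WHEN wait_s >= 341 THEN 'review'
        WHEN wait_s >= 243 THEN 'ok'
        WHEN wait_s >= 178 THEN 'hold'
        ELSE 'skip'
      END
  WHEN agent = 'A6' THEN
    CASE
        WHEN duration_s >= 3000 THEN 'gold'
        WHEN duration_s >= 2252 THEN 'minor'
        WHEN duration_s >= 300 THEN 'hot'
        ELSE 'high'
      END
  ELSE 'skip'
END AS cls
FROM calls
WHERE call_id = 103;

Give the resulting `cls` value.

call_id = 103: agent=A6, wait_s=58, duration_s=1185.
agent='A6' → inner[duration_s >= 300] → hot

hot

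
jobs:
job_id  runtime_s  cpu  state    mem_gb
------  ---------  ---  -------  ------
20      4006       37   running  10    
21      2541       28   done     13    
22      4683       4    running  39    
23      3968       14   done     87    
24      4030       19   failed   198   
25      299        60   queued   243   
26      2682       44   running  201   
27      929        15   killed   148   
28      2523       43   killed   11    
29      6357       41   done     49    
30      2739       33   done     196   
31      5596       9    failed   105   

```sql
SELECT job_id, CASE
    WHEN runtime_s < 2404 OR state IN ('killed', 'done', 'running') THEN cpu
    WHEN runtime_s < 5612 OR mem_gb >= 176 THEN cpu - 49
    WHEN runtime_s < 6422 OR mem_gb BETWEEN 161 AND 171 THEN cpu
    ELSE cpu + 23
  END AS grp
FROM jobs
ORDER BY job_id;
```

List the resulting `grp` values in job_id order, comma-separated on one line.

37, 28, 4, 14, -30, 60, 44, 15, 43, 41, 33, -40

job_id=20: runtime_s < 2404 OR state IN ('killed', 'done', 'running') → 37
job_id=21: runtime_s < 2404 OR state IN ('killed', 'done', 'running') → 28
job_id=22: runtime_s < 2404 OR state IN ('killed', 'done', 'running') → 4
job_id=23: runtime_s < 2404 OR state IN ('killed', 'done', 'running') → 14
job_id=24: runtime_s < 5612 OR mem_gb >= 176 → -30
job_id=25: runtime_s < 2404 OR state IN ('killed', 'done', 'running') → 60
job_id=26: runtime_s < 2404 OR state IN ('killed', 'done', 'running') → 44
job_id=27: runtime_s < 2404 OR state IN ('killed', 'done', 'running') → 15
job_id=28: runtime_s < 2404 OR state IN ('killed', 'done', 'running') → 43
job_id=29: runtime_s < 2404 OR state IN ('killed', 'done', 'running') → 41
job_id=30: runtime_s < 2404 OR state IN ('killed', 'done', 'running') → 33
job_id=31: runtime_s < 5612 OR mem_gb >= 176 → -40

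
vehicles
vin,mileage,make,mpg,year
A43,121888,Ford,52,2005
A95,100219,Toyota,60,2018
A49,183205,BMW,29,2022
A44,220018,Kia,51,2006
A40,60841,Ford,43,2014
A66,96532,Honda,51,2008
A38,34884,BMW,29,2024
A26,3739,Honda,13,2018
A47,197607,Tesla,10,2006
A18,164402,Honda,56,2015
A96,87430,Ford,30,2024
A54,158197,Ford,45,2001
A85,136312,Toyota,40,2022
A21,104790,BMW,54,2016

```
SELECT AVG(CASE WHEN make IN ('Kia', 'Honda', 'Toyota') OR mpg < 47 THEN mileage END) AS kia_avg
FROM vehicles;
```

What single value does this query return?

vin=A43: ✗
vin=A95: ✓ → 100219
vin=A49: ✓ → 183205
vin=A44: ✓ → 220018
vin=A40: ✓ → 60841
vin=A66: ✓ → 96532
vin=A38: ✓ → 34884
vin=A26: ✓ → 3739
vin=A47: ✓ → 197607
vin=A18: ✓ → 164402
vin=A96: ✓ → 87430
vin=A54: ✓ → 158197
vin=A85: ✓ → 136312
vin=A21: ✗
kia_avg = (100219 + 183205 + 220018 + 60841 + 96532 + 34884 + 3739 + 197607 + 164402 + 87430 + 158197 + 136312) / 12 = 120282.1666666667

120282.1666666667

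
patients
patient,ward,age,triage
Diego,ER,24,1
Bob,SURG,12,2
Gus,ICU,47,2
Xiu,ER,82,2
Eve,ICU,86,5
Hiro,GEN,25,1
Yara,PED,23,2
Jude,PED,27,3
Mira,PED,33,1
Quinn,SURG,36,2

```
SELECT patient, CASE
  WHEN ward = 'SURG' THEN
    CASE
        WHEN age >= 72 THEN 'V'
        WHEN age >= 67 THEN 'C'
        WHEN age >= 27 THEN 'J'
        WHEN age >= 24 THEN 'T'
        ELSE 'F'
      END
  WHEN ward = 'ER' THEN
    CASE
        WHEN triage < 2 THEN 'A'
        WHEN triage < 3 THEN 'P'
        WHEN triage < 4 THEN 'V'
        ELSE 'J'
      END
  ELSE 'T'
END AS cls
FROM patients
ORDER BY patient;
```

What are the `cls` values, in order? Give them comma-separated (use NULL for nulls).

patient=Bob: ward='SURG' → inner[ELSE] → F
patient=Diego: ward='ER' → inner[triage < 2] → A
patient=Eve: ward='ICU' → outer ELSE → T
patient=Gus: ward='ICU' → outer ELSE → T
patient=Hiro: ward='GEN' → outer ELSE → T
patient=Jude: ward='PED' → outer ELSE → T
patient=Mira: ward='PED' → outer ELSE → T
patient=Quinn: ward='SURG' → inner[age >= 27] → J
patient=Xiu: ward='ER' → inner[triage < 3] → P
patient=Yara: ward='PED' → outer ELSE → T

F, A, T, T, T, T, T, J, P, T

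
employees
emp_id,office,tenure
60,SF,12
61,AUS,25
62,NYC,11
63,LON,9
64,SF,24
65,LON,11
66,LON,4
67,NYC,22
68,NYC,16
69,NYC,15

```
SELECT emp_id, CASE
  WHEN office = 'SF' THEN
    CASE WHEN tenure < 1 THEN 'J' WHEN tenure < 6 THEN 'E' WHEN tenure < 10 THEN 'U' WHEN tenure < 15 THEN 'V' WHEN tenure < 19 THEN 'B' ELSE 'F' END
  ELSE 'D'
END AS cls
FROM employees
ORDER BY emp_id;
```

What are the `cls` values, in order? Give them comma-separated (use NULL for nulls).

emp_id=60: office='SF' → inner[tenure < 15] → V
emp_id=61: office='AUS' → outer ELSE → D
emp_id=62: office='NYC' → outer ELSE → D
emp_id=63: office='LON' → outer ELSE → D
emp_id=64: office='SF' → inner[ELSE] → F
emp_id=65: office='LON' → outer ELSE → D
emp_id=66: office='LON' → outer ELSE → D
emp_id=67: office='NYC' → outer ELSE → D
emp_id=68: office='NYC' → outer ELSE → D
emp_id=69: office='NYC' → outer ELSE → D

V, D, D, D, F, D, D, D, D, D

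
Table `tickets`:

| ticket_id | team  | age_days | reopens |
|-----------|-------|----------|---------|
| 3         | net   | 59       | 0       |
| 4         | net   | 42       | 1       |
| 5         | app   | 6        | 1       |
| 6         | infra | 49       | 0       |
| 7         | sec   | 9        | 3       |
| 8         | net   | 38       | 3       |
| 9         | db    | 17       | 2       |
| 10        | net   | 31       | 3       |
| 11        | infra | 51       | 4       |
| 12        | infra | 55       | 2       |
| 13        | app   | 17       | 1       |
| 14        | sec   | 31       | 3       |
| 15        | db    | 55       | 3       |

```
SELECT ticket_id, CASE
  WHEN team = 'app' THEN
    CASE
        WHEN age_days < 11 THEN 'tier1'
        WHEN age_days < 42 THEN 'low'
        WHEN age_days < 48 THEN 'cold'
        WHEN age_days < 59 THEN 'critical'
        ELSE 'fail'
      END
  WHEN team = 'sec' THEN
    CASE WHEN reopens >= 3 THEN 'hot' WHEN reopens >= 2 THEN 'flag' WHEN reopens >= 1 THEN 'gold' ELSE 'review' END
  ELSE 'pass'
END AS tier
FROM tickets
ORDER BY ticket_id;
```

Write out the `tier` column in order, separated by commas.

pass, pass, tier1, pass, hot, pass, pass, pass, pass, pass, low, hot, pass

ticket_id=3: team='net' → outer ELSE → pass
ticket_id=4: team='net' → outer ELSE → pass
ticket_id=5: team='app' → inner[age_days < 11] → tier1
ticket_id=6: team='infra' → outer ELSE → pass
ticket_id=7: team='sec' → inner[reopens >= 3] → hot
ticket_id=8: team='net' → outer ELSE → pass
ticket_id=9: team='db' → outer ELSE → pass
ticket_id=10: team='net' → outer ELSE → pass
ticket_id=11: team='infra' → outer ELSE → pass
ticket_id=12: team='infra' → outer ELSE → pass
ticket_id=13: team='app' → inner[age_days < 42] → low
ticket_id=14: team='sec' → inner[reopens >= 3] → hot
ticket_id=15: team='db' → outer ELSE → pass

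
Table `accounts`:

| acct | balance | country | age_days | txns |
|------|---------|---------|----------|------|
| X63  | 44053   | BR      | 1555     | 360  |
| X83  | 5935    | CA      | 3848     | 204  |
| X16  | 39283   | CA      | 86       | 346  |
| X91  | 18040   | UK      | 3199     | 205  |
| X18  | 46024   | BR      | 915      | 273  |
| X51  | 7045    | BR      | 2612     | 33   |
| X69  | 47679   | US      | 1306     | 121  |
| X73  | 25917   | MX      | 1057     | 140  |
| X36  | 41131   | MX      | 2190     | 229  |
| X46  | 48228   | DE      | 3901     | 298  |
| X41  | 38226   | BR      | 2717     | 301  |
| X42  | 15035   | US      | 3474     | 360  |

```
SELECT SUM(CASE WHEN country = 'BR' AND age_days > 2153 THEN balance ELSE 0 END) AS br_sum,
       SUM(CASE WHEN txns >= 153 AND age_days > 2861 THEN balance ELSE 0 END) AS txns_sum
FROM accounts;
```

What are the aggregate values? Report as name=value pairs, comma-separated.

br_sum=45271, txns_sum=87238

[br_sum: country = 'BR' AND age_days > 2153]
acct=X63: ✗
acct=X83: ✗
acct=X16: ✗
acct=X91: ✗
acct=X18: ✗
acct=X51: ✓ → 7045
acct=X69: ✗
acct=X73: ✗
acct=X36: ✗
acct=X46: ✗
acct=X41: ✓ → 38226
acct=X42: ✗
br_sum = 7045 + 38226 = 45271
—
[txns_sum: txns >= 153 AND age_days > 2861]
acct=X63: ✗
acct=X83: ✓ → 5935
acct=X16: ✗
acct=X91: ✓ → 18040
acct=X18: ✗
acct=X51: ✗
acct=X69: ✗
acct=X73: ✗
acct=X36: ✗
acct=X46: ✓ → 48228
acct=X41: ✗
acct=X42: ✓ → 15035
txns_sum = 5935 + 18040 + 48228 + 15035 = 87238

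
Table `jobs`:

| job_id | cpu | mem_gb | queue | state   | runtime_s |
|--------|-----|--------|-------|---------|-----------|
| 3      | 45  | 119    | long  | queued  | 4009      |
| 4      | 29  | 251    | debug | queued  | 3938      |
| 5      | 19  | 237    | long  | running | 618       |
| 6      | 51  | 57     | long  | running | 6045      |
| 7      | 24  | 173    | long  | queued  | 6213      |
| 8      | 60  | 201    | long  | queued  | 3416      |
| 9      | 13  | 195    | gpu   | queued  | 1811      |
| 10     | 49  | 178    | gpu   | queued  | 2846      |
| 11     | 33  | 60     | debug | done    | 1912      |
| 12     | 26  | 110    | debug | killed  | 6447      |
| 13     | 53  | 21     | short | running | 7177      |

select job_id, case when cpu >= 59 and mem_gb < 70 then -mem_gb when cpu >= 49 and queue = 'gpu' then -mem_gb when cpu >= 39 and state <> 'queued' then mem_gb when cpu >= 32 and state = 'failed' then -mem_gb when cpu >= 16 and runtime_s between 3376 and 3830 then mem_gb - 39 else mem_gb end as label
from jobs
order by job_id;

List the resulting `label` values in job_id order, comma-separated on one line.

job_id=3: ELSE → 119
job_id=4: ELSE → 251
job_id=5: ELSE → 237
job_id=6: cpu >= 39 and state <> 'queued' → 57
job_id=7: ELSE → 173
job_id=8: cpu >= 16 and runtime_s between 3376 and 3830 → 162
job_id=9: ELSE → 195
job_id=10: cpu >= 49 and queue = 'gpu' → -178
job_id=11: ELSE → 60
job_id=12: ELSE → 110
job_id=13: cpu >= 39 and state <> 'queued' → 21

119, 251, 237, 57, 173, 162, 195, -178, 60, 110, 21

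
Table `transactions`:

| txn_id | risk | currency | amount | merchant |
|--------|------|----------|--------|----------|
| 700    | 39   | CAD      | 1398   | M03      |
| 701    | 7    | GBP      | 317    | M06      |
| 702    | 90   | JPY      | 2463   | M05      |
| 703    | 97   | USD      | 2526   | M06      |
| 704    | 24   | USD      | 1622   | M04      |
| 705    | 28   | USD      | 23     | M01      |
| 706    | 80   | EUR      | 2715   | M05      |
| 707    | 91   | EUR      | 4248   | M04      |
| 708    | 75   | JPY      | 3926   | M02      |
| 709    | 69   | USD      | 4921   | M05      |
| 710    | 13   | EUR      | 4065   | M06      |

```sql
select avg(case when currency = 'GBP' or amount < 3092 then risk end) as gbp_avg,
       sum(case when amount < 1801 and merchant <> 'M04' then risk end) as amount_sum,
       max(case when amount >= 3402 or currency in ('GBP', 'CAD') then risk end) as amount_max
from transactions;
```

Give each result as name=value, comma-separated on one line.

gbp_avg=52.1428571429, amount_sum=74, amount_max=91

[gbp_avg: currency = 'GBP' or amount < 3092]
txn_id=700: ✓ → 39
txn_id=701: ✓ → 7
txn_id=702: ✓ → 90
txn_id=703: ✓ → 97
txn_id=704: ✓ → 24
txn_id=705: ✓ → 28
txn_id=706: ✓ → 80
txn_id=707: ✗
txn_id=708: ✗
txn_id=709: ✗
txn_id=710: ✗
gbp_avg = (39 + 7 + 90 + 97 + 24 + 28 + 80) / 7 = 52.1428571429
—
[amount_sum: amount < 1801 and merchant <> 'M04']
txn_id=700: ✓ → 39
txn_id=701: ✓ → 7
txn_id=702: ✗
txn_id=703: ✗
txn_id=704: ✗
txn_id=705: ✓ → 28
txn_id=706: ✗
txn_id=707: ✗
txn_id=708: ✗
txn_id=709: ✗
txn_id=710: ✗
amount_sum = 39 + 7 + 28 = 74
—
[amount_max: amount >= 3402 or currency in ('GBP', 'CAD')]
txn_id=700: ✓ → 39
txn_id=701: ✓ → 7
txn_id=702: ✗
txn_id=703: ✗
txn_id=704: ✗
txn_id=705: ✗
txn_id=706: ✗
txn_id=707: ✓ → 91
txn_id=708: ✓ → 75
txn_id=709: ✓ → 69
txn_id=710: ✓ → 13
amount_max = MAX(39, 7, 91, 75, 69, 13) = 91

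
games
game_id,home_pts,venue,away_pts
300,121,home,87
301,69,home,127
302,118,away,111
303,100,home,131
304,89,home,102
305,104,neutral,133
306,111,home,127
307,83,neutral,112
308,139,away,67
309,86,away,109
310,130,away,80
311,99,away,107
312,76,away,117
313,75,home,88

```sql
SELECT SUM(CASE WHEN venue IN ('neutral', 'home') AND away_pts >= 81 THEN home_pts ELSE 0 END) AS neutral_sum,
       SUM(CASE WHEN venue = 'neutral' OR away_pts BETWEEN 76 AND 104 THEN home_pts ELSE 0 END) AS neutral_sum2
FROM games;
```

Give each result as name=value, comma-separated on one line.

[neutral_sum: venue IN ('neutral', 'home') AND away_pts >= 81]
game_id=300: ✓ → 121
game_id=301: ✓ → 69
game_id=302: ✗
game_id=303: ✓ → 100
game_id=304: ✓ → 89
game_id=305: ✓ → 104
game_id=306: ✓ → 111
game_id=307: ✓ → 83
game_id=308: ✗
game_id=309: ✗
game_id=310: ✗
game_id=311: ✗
game_id=312: ✗
game_id=313: ✓ → 75
neutral_sum = 121 + 69 + 100 + 89 + 104 + 111 + 83 + 75 = 752
—
[neutral_sum2: venue = 'neutral' OR away_pts BETWEEN 76 AND 104]
game_id=300: ✓ → 121
game_id=301: ✗
game_id=302: ✗
game_id=303: ✗
game_id=304: ✓ → 89
game_id=305: ✓ → 104
game_id=306: ✗
game_id=307: ✓ → 83
game_id=308: ✗
game_id=309: ✗
game_id=310: ✓ → 130
game_id=311: ✗
game_id=312: ✗
game_id=313: ✓ → 75
neutral_sum2 = 121 + 89 + 104 + 83 + 130 + 75 = 602

neutral_sum=752, neutral_sum2=602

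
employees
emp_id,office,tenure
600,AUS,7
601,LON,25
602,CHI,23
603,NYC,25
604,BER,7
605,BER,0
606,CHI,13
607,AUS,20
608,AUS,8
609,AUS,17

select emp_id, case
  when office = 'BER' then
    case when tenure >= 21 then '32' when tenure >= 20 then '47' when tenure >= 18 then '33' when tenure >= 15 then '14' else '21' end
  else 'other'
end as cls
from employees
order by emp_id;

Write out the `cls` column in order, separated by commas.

other, other, other, other, 21, 21, other, other, other, other

emp_id=600: office='AUS' → outer ELSE → other
emp_id=601: office='LON' → outer ELSE → other
emp_id=602: office='CHI' → outer ELSE → other
emp_id=603: office='NYC' → outer ELSE → other
emp_id=604: office='BER' → inner[ELSE] → 21
emp_id=605: office='BER' → inner[ELSE] → 21
emp_id=606: office='CHI' → outer ELSE → other
emp_id=607: office='AUS' → outer ELSE → other
emp_id=608: office='AUS' → outer ELSE → other
emp_id=609: office='AUS' → outer ELSE → other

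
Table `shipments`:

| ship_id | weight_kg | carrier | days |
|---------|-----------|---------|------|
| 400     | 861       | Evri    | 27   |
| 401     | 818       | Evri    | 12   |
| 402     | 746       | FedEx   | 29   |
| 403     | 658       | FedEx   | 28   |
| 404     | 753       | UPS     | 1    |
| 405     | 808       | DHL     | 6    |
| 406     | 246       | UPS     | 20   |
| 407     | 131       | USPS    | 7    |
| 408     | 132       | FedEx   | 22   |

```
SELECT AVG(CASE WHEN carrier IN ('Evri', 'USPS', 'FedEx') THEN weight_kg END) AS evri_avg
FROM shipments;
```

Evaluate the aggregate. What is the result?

557.6666666667

ship_id=400: ✓ → 861
ship_id=401: ✓ → 818
ship_id=402: ✓ → 746
ship_id=403: ✓ → 658
ship_id=404: ✗
ship_id=405: ✗
ship_id=406: ✗
ship_id=407: ✓ → 131
ship_id=408: ✓ → 132
evri_avg = (861 + 818 + 746 + 658 + 131 + 132) / 6 = 557.6666666667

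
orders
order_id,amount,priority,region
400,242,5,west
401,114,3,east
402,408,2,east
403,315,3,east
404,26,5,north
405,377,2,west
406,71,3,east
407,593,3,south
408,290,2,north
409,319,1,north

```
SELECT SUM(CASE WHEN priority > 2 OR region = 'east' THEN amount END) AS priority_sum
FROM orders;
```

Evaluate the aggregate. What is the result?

1769

order_id=400: ✓ → 242
order_id=401: ✓ → 114
order_id=402: ✓ → 408
order_id=403: ✓ → 315
order_id=404: ✓ → 26
order_id=405: ✗
order_id=406: ✓ → 71
order_id=407: ✓ → 593
order_id=408: ✗
order_id=409: ✗
priority_sum = 242 + 114 + 408 + 315 + 26 + 71 + 593 = 1769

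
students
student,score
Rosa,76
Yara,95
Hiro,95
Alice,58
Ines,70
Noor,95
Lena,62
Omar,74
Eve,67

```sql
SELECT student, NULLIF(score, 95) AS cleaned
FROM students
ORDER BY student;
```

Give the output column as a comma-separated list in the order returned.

58, 67, NULL, 70, 62, NULL, 74, 76, NULL

student=Alice: score=58 vs 95: differ → 58
student=Eve: score=67 vs 95: differ → 67
student=Hiro: score=95 vs 95: equal → NULL
student=Ines: score=70 vs 95: differ → 70
student=Lena: score=62 vs 95: differ → 62
student=Noor: score=95 vs 95: equal → NULL
student=Omar: score=74 vs 95: differ → 74
student=Rosa: score=76 vs 95: differ → 76
student=Yara: score=95 vs 95: equal → NULL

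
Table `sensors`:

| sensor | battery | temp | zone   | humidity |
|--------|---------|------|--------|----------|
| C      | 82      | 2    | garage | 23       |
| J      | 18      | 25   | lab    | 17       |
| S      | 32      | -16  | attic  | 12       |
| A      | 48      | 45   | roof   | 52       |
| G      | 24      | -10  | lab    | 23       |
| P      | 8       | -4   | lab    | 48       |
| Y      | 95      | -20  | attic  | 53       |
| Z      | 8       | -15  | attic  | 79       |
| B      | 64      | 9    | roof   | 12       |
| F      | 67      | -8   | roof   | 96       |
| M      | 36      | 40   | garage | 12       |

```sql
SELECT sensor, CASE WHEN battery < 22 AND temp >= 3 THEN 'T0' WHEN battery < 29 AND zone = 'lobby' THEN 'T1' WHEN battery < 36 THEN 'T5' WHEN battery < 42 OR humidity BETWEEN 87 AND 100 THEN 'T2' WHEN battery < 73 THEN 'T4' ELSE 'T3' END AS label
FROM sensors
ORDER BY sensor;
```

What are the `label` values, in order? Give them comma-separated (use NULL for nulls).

sensor=A: battery < 73 → T4
sensor=B: battery < 73 → T4
sensor=C: ELSE → T3
sensor=F: battery < 42 OR humidity BETWEEN 87 AND 100 → T2
sensor=G: battery < 36 → T5
sensor=J: battery < 22 AND temp >= 3 → T0
sensor=M: battery < 42 OR humidity BETWEEN 87 AND 100 → T2
sensor=P: battery < 36 → T5
sensor=S: battery < 36 → T5
sensor=Y: ELSE → T3
sensor=Z: battery < 36 → T5

T4, T4, T3, T2, T5, T0, T2, T5, T5, T3, T5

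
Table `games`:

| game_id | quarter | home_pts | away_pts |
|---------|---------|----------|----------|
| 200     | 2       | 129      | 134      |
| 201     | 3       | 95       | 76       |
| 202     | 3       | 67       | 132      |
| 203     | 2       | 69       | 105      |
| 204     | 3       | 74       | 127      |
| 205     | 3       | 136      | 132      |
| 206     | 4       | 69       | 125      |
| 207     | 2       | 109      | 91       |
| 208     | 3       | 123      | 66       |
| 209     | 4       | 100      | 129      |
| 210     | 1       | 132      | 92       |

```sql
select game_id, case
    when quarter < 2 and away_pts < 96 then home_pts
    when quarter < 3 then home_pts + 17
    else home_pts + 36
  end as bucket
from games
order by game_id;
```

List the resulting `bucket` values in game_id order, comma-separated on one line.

game_id=200: quarter < 3 → 146
game_id=201: ELSE → 131
game_id=202: ELSE → 103
game_id=203: quarter < 3 → 86
game_id=204: ELSE → 110
game_id=205: ELSE → 172
game_id=206: ELSE → 105
game_id=207: quarter < 3 → 126
game_id=208: ELSE → 159
game_id=209: ELSE → 136
game_id=210: quarter < 2 and away_pts < 96 → 132

146, 131, 103, 86, 110, 172, 105, 126, 159, 136, 132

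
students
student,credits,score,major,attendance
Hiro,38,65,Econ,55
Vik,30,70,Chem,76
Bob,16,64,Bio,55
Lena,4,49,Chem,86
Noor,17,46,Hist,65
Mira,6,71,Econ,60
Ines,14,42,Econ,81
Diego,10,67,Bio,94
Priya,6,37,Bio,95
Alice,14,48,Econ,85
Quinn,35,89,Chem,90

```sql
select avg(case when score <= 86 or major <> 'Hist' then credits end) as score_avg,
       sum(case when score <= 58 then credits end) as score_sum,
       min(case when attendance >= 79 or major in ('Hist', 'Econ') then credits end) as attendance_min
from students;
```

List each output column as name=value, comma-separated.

score_avg=17.2727272727, score_sum=55, attendance_min=4

[score_avg: score <= 86 or major <> 'Hist']
student=Hiro: ✓ → 38
student=Vik: ✓ → 30
student=Bob: ✓ → 16
student=Lena: ✓ → 4
student=Noor: ✓ → 17
student=Mira: ✓ → 6
student=Ines: ✓ → 14
student=Diego: ✓ → 10
student=Priya: ✓ → 6
student=Alice: ✓ → 14
student=Quinn: ✓ → 35
score_avg = (38 + 30 + 16 + 4 + 17 + 6 + 14 + 10 + 6 + 14 + 35) / 11 = 17.2727272727
—
[score_sum: score <= 58]
student=Hiro: ✗
student=Vik: ✗
student=Bob: ✗
student=Lena: ✓ → 4
student=Noor: ✓ → 17
student=Mira: ✗
student=Ines: ✓ → 14
student=Diego: ✗
student=Priya: ✓ → 6
student=Alice: ✓ → 14
student=Quinn: ✗
score_sum = 4 + 17 + 14 + 6 + 14 = 55
—
[attendance_min: attendance >= 79 or major in ('Hist', 'Econ')]
student=Hiro: ✓ → 38
student=Vik: ✗
student=Bob: ✗
student=Lena: ✓ → 4
student=Noor: ✓ → 17
student=Mira: ✓ → 6
student=Ines: ✓ → 14
student=Diego: ✓ → 10
student=Priya: ✓ → 6
student=Alice: ✓ → 14
student=Quinn: ✓ → 35
attendance_min = MIN(38, 4, 17, 6, 14, 10, 6, 14, 35) = 4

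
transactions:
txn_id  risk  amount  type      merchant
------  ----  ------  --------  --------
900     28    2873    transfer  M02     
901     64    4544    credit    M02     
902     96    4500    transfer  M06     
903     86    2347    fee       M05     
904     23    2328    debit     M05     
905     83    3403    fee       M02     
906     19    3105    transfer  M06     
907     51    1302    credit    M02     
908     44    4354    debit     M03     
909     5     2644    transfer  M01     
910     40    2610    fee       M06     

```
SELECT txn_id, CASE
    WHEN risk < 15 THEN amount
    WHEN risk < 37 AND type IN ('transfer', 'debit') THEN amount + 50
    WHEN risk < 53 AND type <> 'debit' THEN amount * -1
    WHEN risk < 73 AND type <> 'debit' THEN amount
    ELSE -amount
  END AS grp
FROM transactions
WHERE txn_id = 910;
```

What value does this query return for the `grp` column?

-2610

txn_id = 910: risk=40, amount=2610, type=fee, merchant=M06.
risk < 15 → false
risk < 37 AND type IN ('transfer', 'debit') → false
risk < 53 AND type <> 'debit' → true → -2610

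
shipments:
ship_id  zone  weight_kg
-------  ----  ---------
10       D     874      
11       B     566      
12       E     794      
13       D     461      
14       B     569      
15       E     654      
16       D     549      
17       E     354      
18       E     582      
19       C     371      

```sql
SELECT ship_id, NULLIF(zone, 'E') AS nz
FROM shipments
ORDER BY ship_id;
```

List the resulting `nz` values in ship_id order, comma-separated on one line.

D, B, NULL, D, B, NULL, D, NULL, NULL, C

ship_id=10: zone=D vs E: differ → D
ship_id=11: zone=B vs E: differ → B
ship_id=12: zone=E vs E: equal → NULL
ship_id=13: zone=D vs E: differ → D
ship_id=14: zone=B vs E: differ → B
ship_id=15: zone=E vs E: equal → NULL
ship_id=16: zone=D vs E: differ → D
ship_id=17: zone=E vs E: equal → NULL
ship_id=18: zone=E vs E: equal → NULL
ship_id=19: zone=C vs E: differ → C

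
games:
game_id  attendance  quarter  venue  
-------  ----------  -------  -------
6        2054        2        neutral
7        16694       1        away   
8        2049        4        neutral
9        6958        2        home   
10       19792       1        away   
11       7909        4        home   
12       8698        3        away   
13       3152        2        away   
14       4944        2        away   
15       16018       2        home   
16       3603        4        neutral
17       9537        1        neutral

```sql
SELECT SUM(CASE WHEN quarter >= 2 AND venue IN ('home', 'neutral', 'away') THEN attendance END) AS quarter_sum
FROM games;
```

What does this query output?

55385

game_id=6: ✓ → 2054
game_id=7: ✗
game_id=8: ✓ → 2049
game_id=9: ✓ → 6958
game_id=10: ✗
game_id=11: ✓ → 7909
game_id=12: ✓ → 8698
game_id=13: ✓ → 3152
game_id=14: ✓ → 4944
game_id=15: ✓ → 16018
game_id=16: ✓ → 3603
game_id=17: ✗
quarter_sum = 2054 + 2049 + 6958 + 7909 + 8698 + 3152 + 4944 + 16018 + 3603 = 55385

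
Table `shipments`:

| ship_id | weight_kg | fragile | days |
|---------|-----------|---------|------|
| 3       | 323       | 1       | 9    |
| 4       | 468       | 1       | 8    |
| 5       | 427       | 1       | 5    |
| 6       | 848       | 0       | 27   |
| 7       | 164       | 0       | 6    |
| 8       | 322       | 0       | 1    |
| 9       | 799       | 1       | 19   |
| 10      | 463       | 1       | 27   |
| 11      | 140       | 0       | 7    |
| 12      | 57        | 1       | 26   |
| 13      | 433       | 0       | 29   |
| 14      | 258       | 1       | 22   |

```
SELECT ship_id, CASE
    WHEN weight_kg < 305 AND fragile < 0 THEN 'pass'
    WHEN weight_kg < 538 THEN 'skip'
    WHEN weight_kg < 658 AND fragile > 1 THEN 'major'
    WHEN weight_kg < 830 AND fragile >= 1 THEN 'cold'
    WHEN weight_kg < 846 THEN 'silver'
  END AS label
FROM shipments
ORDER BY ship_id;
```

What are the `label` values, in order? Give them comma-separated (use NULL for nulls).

ship_id=3: weight_kg < 538 → skip
ship_id=4: weight_kg < 538 → skip
ship_id=5: weight_kg < 538 → skip
ship_id=6: (no match → NULL) → NULL
ship_id=7: weight_kg < 538 → skip
ship_id=8: weight_kg < 538 → skip
ship_id=9: weight_kg < 830 AND fragile >= 1 → cold
ship_id=10: weight_kg < 538 → skip
ship_id=11: weight_kg < 538 → skip
ship_id=12: weight_kg < 538 → skip
ship_id=13: weight_kg < 538 → skip
ship_id=14: weight_kg < 538 → skip

skip, skip, skip, NULL, skip, skip, cold, skip, skip, skip, skip, skip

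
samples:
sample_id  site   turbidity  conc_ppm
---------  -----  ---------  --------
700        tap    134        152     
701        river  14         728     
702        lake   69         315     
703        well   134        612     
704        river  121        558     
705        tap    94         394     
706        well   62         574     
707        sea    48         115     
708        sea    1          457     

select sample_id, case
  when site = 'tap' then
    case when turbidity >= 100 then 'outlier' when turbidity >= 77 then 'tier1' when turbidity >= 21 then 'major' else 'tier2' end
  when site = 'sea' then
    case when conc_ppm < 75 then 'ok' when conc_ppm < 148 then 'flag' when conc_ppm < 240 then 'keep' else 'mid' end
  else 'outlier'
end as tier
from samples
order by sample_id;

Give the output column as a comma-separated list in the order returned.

outlier, outlier, outlier, outlier, outlier, tier1, outlier, flag, mid

sample_id=700: site='tap' → inner[turbidity >= 100] → outlier
sample_id=701: site='river' → outer ELSE → outlier
sample_id=702: site='lake' → outer ELSE → outlier
sample_id=703: site='well' → outer ELSE → outlier
sample_id=704: site='river' → outer ELSE → outlier
sample_id=705: site='tap' → inner[turbidity >= 77] → tier1
sample_id=706: site='well' → outer ELSE → outlier
sample_id=707: site='sea' → inner[conc_ppm < 148] → flag
sample_id=708: site='sea' → inner[ELSE] → mid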